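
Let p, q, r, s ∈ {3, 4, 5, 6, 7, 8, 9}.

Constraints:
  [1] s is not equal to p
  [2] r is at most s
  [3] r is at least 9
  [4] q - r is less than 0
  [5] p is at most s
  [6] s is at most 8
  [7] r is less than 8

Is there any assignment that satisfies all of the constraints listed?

From constraint 3: r ≥ 9. From constraints 2 and 6: r ≤ s and s ≤ 8, so r ≤ 8. But 8 < 9, so no value of r works.

Unsatisfiable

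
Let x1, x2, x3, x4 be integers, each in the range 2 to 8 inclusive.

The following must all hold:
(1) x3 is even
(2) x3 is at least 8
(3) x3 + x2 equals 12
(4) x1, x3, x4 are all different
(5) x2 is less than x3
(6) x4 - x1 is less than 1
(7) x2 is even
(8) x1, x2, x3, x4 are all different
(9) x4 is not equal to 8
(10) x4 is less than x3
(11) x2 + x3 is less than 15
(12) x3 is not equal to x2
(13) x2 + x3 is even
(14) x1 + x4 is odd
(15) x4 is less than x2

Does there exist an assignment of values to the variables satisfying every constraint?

Satisfiable

One satisfying assignment is x1 = 3, x2 = 4, x3 = 8, x4 = 2.
For the less obvious constraints — constraint 3: x3 + x2 = 12; constraint 6: x4 - x1 = -1; constraint 11: x2 + x3 = 12 — and the others hold by inspection.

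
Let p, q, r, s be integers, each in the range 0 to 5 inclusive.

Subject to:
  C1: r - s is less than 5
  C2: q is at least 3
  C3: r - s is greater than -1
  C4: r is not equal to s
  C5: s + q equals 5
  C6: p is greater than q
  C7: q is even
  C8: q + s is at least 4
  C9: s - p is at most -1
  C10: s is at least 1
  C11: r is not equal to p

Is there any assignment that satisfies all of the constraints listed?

Take p = 5, q = 4, r = 3, s = 1. Then constraint 1: r - s = 2; constraint 3: r - s = 2, and every other listed constraint is also met.

Satisfiable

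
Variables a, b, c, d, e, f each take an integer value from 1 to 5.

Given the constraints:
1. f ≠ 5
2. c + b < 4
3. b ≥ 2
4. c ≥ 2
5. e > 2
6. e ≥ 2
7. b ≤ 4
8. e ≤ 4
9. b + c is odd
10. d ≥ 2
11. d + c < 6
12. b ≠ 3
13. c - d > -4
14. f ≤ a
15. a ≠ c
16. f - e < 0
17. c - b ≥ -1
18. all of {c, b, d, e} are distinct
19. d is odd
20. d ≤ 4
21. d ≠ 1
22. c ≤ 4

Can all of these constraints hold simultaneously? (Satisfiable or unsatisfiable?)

Unsatisfiable

Constraints 3, 4, 6, 7, 8, 10, 20, and 22 confine each of c, b, d, e to the 3 values {2, …, 4}.
Constraint 18 requires all 4 of them to be distinct, but only 3 values are available — impossible by the pigeonhole principle.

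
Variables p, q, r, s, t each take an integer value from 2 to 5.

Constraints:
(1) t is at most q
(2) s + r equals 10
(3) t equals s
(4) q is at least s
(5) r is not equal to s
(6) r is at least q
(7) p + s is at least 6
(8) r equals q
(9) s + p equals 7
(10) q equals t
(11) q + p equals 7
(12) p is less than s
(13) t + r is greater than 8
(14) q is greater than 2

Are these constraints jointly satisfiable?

From constraints 3, 8, and 10, r = q = t = s, so r = s. But constraint 5 says r ≠ s. Contradiction.

Unsatisfiable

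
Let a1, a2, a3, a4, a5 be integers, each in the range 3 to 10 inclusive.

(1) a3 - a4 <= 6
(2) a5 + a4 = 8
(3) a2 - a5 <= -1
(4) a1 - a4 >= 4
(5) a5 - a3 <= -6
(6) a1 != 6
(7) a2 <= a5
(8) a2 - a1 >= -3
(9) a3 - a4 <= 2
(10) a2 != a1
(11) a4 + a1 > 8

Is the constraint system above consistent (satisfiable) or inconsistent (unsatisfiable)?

Unsatisfiable

Constraints 1, 3, 4, 5, and 8 give a5 − a2 ≥ 1, a2 − a1 ≥ -3, a1 − a4 ≥ 4, a4 − a3 ≥ -6, a3 − a5 ≥ 6.
Adding all 5 inequalities: the left sides telescope to 0, and the right sides sum to 1 + (-3) + 4 + (-6) + 6 = 2. So 0 ≥ 2, which is false.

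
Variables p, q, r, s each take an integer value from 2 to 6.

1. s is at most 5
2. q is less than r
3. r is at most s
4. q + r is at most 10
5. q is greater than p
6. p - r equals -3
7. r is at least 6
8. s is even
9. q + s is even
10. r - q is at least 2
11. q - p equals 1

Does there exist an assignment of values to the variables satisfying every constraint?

From constraints 3 and 7: s ≥ r and r ≥ 6, so s ≥ 6. From constraint 1: s ≤ 5. But 5 < 6, so no value of s works.

Unsatisfiable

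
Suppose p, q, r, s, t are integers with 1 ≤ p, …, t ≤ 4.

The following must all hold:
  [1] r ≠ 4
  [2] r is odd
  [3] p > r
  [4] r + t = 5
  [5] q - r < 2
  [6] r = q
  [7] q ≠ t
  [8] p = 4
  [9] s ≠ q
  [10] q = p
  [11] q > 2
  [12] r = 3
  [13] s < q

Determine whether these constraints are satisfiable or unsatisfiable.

Unsatisfiable

Constraint 12 fixes r = 3 and constraint 8 fixes p = 4. Constraints 6 and 10 give r = q = p, so r = p. But 3 ≠ 4 — contradiction.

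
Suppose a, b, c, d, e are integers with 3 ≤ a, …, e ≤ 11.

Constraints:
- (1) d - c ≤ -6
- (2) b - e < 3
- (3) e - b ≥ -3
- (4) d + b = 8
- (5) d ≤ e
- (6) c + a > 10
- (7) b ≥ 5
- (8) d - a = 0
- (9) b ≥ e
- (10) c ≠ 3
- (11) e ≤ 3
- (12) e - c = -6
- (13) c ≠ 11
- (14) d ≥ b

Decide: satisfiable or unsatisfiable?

From constraints 7 and 14: d ≥ b and b ≥ 5, so d ≥ 5. From constraints 5 and 11: d ≤ e and e ≤ 3, so d ≤ 3. But 3 < 5, so no value of d works.

Unsatisfiable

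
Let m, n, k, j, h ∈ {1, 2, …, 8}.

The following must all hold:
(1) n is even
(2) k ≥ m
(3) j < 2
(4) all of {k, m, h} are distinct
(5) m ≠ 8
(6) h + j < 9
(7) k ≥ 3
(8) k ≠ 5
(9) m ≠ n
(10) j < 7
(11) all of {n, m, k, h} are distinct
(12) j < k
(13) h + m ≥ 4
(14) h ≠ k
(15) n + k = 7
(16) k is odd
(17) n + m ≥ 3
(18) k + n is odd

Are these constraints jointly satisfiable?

Satisfiable

Setting (m, n, k, j, h) = (1, 4, 3, 1, 6) satisfies everything: constraint 6: h + j = 7; constraint 13: h + m = 7; constraint 15: n + k = 7, and the others follow.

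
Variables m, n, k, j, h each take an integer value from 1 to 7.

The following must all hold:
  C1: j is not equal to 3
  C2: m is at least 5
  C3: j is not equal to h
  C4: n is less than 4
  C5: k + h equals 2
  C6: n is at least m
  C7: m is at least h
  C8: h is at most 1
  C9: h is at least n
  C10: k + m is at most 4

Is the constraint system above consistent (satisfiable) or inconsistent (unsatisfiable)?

Unsatisfiable

From constraints 2 and 6: n ≥ m and m ≥ 5, so n ≥ 5. From constraints 8 and 9: n ≤ h and h ≤ 1, so n ≤ 1. But 1 < 5, so no value of n works.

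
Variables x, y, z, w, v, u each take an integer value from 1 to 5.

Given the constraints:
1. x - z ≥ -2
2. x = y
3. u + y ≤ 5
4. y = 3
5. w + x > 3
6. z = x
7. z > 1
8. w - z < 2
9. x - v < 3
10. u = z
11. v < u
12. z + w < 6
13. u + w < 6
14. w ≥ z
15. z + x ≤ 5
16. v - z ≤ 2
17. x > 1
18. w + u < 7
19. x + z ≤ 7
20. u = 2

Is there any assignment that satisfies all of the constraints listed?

Unsatisfiable

Constraint 20 fixes u = 2 and constraint 4 fixes y = 3. Constraints 2, 6, and 10 give u = z = x = y, so u = y. But 2 ≠ 3 — contradiction.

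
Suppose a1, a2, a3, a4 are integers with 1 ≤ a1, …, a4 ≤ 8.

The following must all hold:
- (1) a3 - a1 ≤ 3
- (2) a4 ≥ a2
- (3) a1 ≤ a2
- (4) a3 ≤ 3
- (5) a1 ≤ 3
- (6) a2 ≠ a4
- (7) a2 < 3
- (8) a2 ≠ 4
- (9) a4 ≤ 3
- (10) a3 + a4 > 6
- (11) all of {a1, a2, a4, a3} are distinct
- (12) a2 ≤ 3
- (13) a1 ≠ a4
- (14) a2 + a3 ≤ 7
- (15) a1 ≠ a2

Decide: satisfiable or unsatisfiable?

Constraints 4, 5, 9, and 12 confine each of a1, a2, a4, a3 to the 3 values {1, …, 3} (the domain already gives each ≥ 1).
Constraint 11 requires all 4 of them to be distinct, but only 3 values are available — impossible by the pigeonhole principle.

Unsatisfiable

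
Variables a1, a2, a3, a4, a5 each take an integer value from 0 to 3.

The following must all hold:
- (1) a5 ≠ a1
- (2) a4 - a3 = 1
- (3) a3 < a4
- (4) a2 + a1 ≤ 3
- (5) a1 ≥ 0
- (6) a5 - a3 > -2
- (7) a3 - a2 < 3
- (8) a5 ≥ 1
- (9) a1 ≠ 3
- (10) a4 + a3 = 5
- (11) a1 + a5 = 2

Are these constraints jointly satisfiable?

Try a1 = 0, a2 = 0, a3 = 2, a4 = 3, a5 = 2.
Check constraint 2: a4 - a3 = 1; constraint 4: a2 + a1 = 0. The remaining constraints are straightforward to verify.

Satisfiable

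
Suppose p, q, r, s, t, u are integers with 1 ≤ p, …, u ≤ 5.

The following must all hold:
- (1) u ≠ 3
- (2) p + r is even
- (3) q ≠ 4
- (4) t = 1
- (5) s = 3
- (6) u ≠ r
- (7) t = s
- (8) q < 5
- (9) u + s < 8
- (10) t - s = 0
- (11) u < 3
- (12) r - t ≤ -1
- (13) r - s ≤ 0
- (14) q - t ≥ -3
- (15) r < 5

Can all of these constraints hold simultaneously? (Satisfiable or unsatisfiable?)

Unsatisfiable

Constraint 4 fixes t = 1 and constraint 5 fixes s = 3, but constraint 7 requires t = s. Since 1 ≠ 3, contradiction.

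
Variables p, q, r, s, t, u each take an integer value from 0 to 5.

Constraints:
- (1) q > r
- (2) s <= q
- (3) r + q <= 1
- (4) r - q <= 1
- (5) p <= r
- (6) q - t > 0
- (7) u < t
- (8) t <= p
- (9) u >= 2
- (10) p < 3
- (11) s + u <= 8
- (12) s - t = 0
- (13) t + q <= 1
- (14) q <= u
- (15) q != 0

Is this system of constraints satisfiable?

Unsatisfiable

Constraints 1, 5, 7, 8, and 14 give r < q, q ≤ u, u < t, t ≤ p, p ≤ r. Chaining: r < q ≤ u < t ≤ p ≤ r, which forces r < r — impossible.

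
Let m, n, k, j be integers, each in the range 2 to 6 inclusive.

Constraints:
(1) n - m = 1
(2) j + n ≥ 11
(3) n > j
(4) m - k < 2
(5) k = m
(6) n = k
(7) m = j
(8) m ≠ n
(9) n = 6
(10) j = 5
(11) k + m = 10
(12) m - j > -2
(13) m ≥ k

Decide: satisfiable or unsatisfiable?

Unsatisfiable

Constraint 9 fixes n = 6 and constraint 10 fixes j = 5. Constraints 5, 6, and 7 give n = k = m = j, so n = j. But 6 ≠ 5 — contradiction.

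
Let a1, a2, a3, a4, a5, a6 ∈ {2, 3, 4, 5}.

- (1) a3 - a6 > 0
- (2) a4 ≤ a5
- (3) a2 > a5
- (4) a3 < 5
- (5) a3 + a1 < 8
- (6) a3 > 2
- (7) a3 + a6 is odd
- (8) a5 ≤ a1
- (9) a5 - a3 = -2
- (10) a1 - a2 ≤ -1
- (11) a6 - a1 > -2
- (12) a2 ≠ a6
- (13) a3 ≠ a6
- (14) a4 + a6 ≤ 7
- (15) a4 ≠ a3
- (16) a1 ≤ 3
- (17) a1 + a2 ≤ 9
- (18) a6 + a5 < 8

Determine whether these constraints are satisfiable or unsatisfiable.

Satisfiable

Setting (a1, a2, a3, a4, a5, a6) = (3, 4, 4, 2, 2, 3) satisfies everything: constraint 1: a3 - a6 = 1; constraint 5: a3 + a1 = 7; constraint 9: a5 - a3 = -2, and the others follow.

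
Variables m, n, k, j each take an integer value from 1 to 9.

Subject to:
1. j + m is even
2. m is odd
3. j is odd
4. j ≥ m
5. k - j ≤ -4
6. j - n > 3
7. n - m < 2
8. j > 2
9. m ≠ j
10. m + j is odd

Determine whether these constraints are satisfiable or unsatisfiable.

Unsatisfiable

Constraint 2 makes m odd and constraint 3 makes j odd, so m + j must be even. Constraint 10 says m + j is odd — contradiction.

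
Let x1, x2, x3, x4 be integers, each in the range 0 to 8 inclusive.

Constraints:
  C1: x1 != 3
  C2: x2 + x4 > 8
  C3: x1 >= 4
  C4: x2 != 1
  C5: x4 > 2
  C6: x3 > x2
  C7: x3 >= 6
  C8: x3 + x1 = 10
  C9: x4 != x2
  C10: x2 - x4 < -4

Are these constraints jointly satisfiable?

Satisfiable

The assignment x1 = 4, x2 = 2, x3 = 6, x4 = 8 works:
  constraint 2 holds since x2 + x4 = 10.
  constraint 8 holds since x3 + x1 = 10.
  constraint 10 holds since x2 - x4 = -6.
The rest check out directly.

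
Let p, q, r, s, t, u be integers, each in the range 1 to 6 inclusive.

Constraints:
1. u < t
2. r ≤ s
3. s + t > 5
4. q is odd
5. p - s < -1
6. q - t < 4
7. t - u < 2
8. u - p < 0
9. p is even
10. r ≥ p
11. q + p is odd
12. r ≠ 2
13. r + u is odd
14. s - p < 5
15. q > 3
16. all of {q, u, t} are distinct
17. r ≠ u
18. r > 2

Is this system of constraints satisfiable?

Satisfiable

Setting (p, q, r, s, t, u) = (2, 5, 4, 6, 2, 1) satisfies everything: constraint 3: s + t = 8; constraint 5: p - s = -4; constraint 6: q - t = 3, and the others follow.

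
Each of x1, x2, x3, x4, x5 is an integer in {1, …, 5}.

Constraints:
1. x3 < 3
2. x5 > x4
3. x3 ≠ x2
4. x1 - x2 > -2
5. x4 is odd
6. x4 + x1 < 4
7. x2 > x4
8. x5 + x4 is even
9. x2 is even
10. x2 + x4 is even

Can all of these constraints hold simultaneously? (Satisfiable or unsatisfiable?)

Unsatisfiable

Constraint 9 makes x2 even and constraint 5 makes x4 odd, so x2 + x4 must be odd. Constraint 10 says x2 + x4 is even — contradiction.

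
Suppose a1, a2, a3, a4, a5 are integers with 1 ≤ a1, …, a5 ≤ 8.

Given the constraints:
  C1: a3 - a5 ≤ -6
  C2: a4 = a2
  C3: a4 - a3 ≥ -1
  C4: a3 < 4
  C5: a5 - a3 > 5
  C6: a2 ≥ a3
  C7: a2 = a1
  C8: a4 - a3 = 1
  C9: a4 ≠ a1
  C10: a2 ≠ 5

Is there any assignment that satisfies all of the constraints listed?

Unsatisfiable

From constraints 2 and 7, a4 = a2 = a1, so a4 = a1. But constraint 9 says a4 ≠ a1. Contradiction.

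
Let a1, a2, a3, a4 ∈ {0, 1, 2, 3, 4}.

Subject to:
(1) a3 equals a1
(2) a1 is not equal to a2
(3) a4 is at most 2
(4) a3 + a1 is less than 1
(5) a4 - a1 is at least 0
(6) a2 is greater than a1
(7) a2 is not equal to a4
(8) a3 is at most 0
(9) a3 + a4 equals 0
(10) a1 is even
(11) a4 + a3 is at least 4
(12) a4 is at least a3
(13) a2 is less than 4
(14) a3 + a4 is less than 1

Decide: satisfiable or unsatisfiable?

From constraint 3: a4 ≤ 2. From constraint 8: a3 ≤ 0. Hence a4 + a3 ≤ 2. But constraint 11 requires a4 + a3 ≥ 4, and 4 > 2. Contradiction.

Unsatisfiable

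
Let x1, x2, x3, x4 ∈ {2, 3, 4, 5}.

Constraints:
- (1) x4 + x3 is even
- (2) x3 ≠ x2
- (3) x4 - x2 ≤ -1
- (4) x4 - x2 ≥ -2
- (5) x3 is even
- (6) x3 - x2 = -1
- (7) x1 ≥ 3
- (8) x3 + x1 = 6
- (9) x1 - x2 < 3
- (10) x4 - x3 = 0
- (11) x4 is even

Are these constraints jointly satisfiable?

Take x1 = 4, x2 = 3, x3 = 2, x4 = 2. Then constraint 3: x4 - x2 = -1; constraint 4: x4 - x2 = -1; constraint 6: x3 - x2 = -1, and every other listed constraint is also met.

Satisfiable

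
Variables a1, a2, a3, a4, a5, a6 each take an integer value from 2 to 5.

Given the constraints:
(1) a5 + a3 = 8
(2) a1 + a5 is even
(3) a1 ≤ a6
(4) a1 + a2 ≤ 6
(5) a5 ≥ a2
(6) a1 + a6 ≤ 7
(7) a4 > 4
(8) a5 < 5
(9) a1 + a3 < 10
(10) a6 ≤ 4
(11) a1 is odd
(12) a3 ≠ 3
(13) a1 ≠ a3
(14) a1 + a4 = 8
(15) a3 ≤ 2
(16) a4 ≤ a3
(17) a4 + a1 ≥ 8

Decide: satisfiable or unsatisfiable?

From constraints 15 and 16: a4 ≤ a3 ≤ 2. From constraints 3 and 10: a1 ≤ a6 ≤ 4. Hence a4 + a1 ≤ 6. But constraint 17 requires a4 + a1 ≥ 8, and 8 > 6. Contradiction.

Unsatisfiable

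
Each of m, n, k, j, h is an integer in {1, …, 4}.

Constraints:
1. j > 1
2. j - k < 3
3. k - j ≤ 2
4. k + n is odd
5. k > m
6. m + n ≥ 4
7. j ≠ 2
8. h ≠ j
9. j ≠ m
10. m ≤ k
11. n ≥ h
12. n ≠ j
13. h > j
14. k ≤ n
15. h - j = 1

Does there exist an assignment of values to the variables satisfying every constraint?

Satisfiable

Try m = 1, n = 4, k = 3, j = 3, h = 4.
Check constraint 2: j - k = 0; constraint 3: k - j = 0; constraint 6: m + n = 5. The remaining constraints are straightforward to verify.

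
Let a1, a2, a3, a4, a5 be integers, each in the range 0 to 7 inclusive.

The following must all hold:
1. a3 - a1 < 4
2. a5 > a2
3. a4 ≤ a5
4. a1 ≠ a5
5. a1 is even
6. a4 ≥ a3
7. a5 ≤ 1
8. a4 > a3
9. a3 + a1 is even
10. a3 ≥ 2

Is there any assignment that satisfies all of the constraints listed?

Unsatisfiable

From constraints 6 and 10: a4 ≥ a3 and a3 ≥ 2, so a4 ≥ 2. From constraints 3 and 7: a4 ≤ a5 and a5 ≤ 1, so a4 ≤ 1. But 1 < 2, so no value of a4 works.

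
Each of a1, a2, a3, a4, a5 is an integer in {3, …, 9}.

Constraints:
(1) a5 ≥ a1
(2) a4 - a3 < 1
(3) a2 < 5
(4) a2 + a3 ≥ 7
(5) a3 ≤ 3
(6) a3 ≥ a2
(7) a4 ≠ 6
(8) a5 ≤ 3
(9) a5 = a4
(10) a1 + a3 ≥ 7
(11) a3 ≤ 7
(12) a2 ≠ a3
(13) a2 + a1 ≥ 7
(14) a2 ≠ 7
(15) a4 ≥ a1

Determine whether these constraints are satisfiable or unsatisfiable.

Unsatisfiable

From constraints 5 and 6: a2 ≤ a3 ≤ 3. From constraints 1 and 8: a1 ≤ a5 ≤ 3. Hence a2 + a1 ≤ 6. But constraint 13 requires a2 + a1 ≥ 7, and 7 > 6. Contradiction.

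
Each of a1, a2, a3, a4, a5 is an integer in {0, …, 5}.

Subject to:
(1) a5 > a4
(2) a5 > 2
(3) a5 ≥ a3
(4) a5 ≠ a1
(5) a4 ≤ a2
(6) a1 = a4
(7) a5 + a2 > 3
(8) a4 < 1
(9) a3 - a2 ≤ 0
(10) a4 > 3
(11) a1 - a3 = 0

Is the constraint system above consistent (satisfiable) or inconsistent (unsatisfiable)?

Unsatisfiable

From constraint 10: a4 ≥ 4. From constraint 8: a4 ≤ 0. But 0 < 4, so no value of a4 works.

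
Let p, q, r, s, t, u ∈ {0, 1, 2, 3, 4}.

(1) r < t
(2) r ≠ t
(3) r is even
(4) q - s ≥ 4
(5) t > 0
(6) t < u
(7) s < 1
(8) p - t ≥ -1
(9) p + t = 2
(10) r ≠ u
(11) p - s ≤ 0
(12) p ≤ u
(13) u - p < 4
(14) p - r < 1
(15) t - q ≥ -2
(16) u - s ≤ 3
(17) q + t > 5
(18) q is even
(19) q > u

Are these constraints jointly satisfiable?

Unsatisfiable

Constraints 4, 8, 11, and 15 give s − p ≥ 0, p − t ≥ -1, t − q ≥ -2, q − s ≥ 4.
Adding all 4 inequalities: the left sides telescope to 0, and the right sides sum to 0 + (-1) + (-2) + 4 = 1. So 0 ≥ 1, which is false.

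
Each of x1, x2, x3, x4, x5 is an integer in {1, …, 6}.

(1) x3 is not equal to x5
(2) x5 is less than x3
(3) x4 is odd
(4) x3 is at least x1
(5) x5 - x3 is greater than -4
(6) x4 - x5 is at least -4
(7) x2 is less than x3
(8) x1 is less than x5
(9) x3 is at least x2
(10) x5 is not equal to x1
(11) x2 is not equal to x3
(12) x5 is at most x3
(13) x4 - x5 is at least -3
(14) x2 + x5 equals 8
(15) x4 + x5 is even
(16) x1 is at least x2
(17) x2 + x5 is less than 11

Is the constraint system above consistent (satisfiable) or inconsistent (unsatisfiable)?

Satisfiable

Try x1 = 4, x2 = 3, x3 = 6, x4 = 3, x5 = 5.
Check constraint 5: x5 - x3 = -1; constraint 6: x4 - x5 = -2. The remaining constraints are straightforward to verify.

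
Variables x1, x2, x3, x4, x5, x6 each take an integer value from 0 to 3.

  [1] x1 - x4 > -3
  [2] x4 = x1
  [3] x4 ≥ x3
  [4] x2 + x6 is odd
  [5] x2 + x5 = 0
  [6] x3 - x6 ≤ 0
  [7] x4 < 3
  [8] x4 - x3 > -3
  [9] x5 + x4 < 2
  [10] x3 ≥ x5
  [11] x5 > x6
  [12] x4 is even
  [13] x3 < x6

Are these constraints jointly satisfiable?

Constraints 10, 11, and 13 give x6 < x5, x5 ≤ x3, x3 < x6. Chaining: x6 < x5 ≤ x3 < x6, which forces x6 < x6 — impossible.

Unsatisfiable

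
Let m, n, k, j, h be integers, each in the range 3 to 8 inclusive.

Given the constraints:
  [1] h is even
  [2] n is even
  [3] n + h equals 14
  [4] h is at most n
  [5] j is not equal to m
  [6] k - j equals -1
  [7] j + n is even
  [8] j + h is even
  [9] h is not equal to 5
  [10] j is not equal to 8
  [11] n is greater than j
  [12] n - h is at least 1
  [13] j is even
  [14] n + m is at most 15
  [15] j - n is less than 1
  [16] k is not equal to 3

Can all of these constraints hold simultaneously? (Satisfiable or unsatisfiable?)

Satisfiable

Setting (m, n, k, j, h) = (5, 8, 5, 6, 6) satisfies everything: constraint 3: n + h = 14; constraint 6: k - j = -1, and the others follow.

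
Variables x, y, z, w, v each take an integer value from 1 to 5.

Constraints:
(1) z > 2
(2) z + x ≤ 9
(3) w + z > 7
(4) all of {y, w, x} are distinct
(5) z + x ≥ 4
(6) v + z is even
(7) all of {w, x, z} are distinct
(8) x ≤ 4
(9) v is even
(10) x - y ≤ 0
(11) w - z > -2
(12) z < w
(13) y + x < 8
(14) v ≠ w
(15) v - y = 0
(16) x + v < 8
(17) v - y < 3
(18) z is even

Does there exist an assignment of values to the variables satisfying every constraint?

Satisfiable

Setting (x, y, z, w, v) = (2, 4, 4, 5, 4) satisfies everything: constraint 2: z + x = 6; constraint 3: w + z = 9, and the others follow.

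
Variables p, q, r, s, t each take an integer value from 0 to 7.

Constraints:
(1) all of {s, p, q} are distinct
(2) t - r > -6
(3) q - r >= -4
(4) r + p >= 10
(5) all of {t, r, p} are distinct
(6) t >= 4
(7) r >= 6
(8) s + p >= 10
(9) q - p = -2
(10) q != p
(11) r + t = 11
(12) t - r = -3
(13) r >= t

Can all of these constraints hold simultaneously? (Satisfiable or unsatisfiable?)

The assignment p = 5, q = 3, r = 7, s = 6, t = 4 works:
  constraint 2 holds since t - r = -3.
  constraint 3 holds since q - r = -4.
  constraint 4 holds since r + p = 12.
The rest check out directly.

Satisfiable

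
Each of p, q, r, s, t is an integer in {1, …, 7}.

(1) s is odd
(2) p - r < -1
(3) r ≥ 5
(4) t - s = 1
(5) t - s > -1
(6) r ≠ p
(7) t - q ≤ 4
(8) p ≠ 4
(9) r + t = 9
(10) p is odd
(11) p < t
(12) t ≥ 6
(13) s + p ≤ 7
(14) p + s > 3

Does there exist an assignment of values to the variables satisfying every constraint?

Unsatisfiable

From constraint 3: r ≥ 5. From constraint 12: t ≥ 6. Hence r + t ≥ 11. But constraint 9 requires r + t = 9, and 9 < 11. Contradiction.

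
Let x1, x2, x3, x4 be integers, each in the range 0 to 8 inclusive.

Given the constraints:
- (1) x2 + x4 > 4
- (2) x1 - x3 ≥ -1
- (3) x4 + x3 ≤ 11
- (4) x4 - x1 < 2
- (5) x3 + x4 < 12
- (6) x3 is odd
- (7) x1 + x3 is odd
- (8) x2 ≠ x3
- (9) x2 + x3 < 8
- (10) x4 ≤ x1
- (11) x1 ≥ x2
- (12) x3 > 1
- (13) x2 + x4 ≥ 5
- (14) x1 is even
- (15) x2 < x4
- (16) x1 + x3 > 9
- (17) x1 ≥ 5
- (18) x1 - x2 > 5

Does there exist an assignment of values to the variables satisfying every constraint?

Setting (x1, x2, x3, x4) = (6, 0, 5, 5) satisfies everything: constraint 1: x2 + x4 = 5; constraint 2: x1 - x3 = 1; constraint 3: x4 + x3 = 10, and the others follow.

Satisfiable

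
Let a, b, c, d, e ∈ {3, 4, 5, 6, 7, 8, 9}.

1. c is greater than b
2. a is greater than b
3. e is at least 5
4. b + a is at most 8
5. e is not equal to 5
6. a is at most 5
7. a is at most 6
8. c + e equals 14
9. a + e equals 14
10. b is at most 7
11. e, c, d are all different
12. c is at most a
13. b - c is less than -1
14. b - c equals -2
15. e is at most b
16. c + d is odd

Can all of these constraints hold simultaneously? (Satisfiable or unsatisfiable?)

From constraints 7 and 12: c ≤ a ≤ 6. From constraints 10 and 15: e ≤ b ≤ 7. Hence c + e ≤ 13. But constraint 8 requires c + e = 14, and 14 > 13. Contradiction.

Unsatisfiable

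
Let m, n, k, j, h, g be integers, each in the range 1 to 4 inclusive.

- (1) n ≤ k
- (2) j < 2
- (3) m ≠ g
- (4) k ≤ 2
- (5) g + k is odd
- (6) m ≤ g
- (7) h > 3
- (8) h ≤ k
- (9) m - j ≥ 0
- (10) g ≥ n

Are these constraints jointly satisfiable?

Unsatisfiable

From constraint 7: h ≥ 4. From constraints 4 and 8: h ≤ k and k ≤ 2, so h ≤ 2. But 2 < 4, so no value of h works.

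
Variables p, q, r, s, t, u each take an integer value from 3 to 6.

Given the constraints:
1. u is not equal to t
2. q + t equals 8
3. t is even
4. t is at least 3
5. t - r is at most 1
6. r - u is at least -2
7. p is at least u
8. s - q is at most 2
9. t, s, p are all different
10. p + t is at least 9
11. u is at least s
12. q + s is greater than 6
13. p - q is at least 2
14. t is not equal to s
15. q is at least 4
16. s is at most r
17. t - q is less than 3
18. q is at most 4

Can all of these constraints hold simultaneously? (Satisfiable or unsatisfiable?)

Satisfiable

Try p = 6, q = 4, r = 5, s = 5, t = 4, u = 6.
Check constraint 2: q + t = 8; constraint 5: t - r = -1. The remaining constraints are straightforward to verify.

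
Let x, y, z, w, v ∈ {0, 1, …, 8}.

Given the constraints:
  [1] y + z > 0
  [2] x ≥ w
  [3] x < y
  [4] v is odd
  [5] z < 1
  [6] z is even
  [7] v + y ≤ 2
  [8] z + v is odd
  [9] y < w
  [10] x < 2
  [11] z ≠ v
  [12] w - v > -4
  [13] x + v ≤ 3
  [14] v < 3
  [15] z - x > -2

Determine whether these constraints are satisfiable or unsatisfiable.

Constraints 2, 3, and 9 give y < w, w ≤ x, x < y. Chaining: y < w ≤ x < y, which forces y < y — impossible.

Unsatisfiable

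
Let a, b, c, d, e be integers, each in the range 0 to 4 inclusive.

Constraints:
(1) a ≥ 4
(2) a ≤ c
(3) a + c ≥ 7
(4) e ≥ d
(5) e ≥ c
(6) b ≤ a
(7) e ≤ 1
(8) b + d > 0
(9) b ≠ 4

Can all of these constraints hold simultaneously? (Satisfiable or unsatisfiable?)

Unsatisfiable

From constraints 1 and 2: c ≥ a and a ≥ 4, so c ≥ 4. From constraints 5 and 7: c ≤ e and e ≤ 1, so c ≤ 1. But 1 < 4, so no value of c works.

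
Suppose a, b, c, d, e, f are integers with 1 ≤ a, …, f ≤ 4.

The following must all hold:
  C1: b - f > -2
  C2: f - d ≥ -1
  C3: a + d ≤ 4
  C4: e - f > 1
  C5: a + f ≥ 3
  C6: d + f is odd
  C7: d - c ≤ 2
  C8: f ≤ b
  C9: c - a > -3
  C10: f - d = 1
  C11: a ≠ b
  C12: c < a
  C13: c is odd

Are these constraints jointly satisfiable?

Satisfiable

Try a = 2, b = 3, c = 1, d = 1, e = 4, f = 2.
Check constraint 1: b - f = 1; constraint 2: f - d = 1; constraint 3: a + d = 3. The remaining constraints are straightforward to verify.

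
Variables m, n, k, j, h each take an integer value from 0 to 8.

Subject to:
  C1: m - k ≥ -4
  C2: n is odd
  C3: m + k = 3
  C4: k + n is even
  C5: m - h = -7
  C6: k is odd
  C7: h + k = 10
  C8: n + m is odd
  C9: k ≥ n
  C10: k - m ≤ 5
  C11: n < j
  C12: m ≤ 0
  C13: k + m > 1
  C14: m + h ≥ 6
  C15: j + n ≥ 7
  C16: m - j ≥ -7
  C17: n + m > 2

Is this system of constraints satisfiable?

Satisfiable

Setting (m, n, k, j, h) = (0, 3, 3, 6, 7) satisfies everything: constraint 1: m - k = -3; constraint 3: m + k = 3, and the others follow.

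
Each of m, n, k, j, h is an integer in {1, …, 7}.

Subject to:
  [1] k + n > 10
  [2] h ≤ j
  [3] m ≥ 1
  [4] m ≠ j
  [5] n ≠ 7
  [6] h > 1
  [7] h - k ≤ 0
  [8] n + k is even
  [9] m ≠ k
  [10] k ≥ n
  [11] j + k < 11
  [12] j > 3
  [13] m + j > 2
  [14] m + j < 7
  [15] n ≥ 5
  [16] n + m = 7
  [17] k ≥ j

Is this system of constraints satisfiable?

Satisfiable

Try m = 1, n = 6, k = 6, j = 4, h = 4.
Check constraint 1: k + n = 12; constraint 7: h - k = -2. The remaining constraints are straightforward to verify.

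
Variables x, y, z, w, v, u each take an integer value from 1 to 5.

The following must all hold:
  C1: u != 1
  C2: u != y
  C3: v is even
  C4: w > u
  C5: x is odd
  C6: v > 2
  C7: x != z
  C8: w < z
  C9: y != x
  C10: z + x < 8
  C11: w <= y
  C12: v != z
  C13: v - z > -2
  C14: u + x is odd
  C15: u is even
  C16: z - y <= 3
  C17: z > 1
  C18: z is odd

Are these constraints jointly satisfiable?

Satisfiable

Take x = 1, y = 5, z = 5, w = 4, v = 4, u = 2. Then constraint 10: z + x = 6; constraint 13: v - z = -1, and every other listed constraint is also met.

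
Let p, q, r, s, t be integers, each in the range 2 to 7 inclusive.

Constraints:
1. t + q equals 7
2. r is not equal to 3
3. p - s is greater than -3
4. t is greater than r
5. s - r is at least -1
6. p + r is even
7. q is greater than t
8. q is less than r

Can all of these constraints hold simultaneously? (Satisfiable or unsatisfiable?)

Constraints 4, 7, and 8 give t < q, q < r, r < t. Chaining: t < q < r < t, which forces t < t — impossible.

Unsatisfiable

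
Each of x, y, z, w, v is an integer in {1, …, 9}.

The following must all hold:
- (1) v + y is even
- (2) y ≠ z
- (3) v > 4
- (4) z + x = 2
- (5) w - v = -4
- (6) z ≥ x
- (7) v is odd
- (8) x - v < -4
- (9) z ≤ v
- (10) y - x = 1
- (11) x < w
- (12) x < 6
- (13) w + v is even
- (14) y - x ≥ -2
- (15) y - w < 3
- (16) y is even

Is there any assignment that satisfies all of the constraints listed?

Unsatisfiable

Constraint 7 makes v odd and constraint 16 makes y even, so v + y must be odd. Constraint 1 says v + y is even — contradiction.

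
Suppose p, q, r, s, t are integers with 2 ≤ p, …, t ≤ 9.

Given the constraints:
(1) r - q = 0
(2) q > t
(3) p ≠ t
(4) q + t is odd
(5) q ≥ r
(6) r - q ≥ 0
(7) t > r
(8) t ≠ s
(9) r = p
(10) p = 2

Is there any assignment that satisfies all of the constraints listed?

Constraints 2, 6, and 7 give q ≤ r, r < t, t < q. Chaining: q ≤ r < t < q, which forces q < q — impossible.

Unsatisfiable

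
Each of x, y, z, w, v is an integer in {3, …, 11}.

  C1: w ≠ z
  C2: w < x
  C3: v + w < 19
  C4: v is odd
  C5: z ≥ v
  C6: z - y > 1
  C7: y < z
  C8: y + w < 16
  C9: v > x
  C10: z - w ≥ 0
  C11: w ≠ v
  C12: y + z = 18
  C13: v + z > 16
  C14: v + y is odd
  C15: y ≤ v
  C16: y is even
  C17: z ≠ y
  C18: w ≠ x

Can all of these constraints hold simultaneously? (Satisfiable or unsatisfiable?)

Satisfiable

Setting (x, y, z, w, v) = (8, 8, 10, 7, 9) satisfies everything: constraint 3: v + w = 16; constraint 6: z - y = 2, and the others follow.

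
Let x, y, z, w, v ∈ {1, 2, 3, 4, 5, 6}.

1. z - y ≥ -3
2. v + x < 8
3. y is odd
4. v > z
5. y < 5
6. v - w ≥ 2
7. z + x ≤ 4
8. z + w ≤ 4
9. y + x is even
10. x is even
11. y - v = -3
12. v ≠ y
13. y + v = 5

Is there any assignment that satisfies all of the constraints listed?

Unsatisfiable

Constraint 3 makes y odd and constraint 10 makes x even, so y + x must be odd. Constraint 9 says y + x is even — contradiction.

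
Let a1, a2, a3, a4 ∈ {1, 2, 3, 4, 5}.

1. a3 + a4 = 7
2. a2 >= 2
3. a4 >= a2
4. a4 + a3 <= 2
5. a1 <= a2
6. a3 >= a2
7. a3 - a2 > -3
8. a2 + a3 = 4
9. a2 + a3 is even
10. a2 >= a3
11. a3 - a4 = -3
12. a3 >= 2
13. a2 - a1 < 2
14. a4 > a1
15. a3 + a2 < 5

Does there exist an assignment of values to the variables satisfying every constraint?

From constraints 2 and 3: a4 ≥ a2 ≥ 2. From constraint 12: a3 ≥ 2. Hence a4 + a3 ≥ 4. But constraint 4 requires a4 + a3 ≤ 2, and 2 < 4. Contradiction.

Unsatisfiable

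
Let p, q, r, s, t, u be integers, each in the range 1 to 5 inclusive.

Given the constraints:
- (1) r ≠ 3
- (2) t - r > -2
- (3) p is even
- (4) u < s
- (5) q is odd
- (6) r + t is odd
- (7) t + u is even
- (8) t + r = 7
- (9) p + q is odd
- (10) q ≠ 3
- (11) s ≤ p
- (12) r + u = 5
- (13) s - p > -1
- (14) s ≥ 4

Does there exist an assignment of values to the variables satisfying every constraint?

Satisfiable

Try p = 4, q = 5, r = 4, s = 4, t = 3, u = 1.
Check constraint 2: t - r = -1; constraint 8: t + r = 7. The remaining constraints are straightforward to verify.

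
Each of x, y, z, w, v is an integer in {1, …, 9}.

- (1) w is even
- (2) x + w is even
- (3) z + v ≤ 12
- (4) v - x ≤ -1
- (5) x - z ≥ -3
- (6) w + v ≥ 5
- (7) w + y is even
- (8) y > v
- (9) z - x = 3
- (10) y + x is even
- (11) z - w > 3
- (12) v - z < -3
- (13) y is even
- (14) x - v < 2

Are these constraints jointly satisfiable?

Try x = 4, y = 8, z = 7, w = 2, v = 3.
Check constraint 3: z + v = 10; constraint 4: v - x = -1; constraint 5: x - z = -3. The remaining constraints are straightforward to verify.

Satisfiable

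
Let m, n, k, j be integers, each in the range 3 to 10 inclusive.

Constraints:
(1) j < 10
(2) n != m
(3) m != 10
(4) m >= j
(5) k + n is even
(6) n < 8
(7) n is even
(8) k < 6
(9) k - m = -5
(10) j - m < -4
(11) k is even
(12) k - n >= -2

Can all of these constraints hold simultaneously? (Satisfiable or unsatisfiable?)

One satisfying assignment is m = 9, n = 6, k = 4, j = 3.
For the less obvious constraints — constraint 9: k - m = -5; constraint 10: j - m = -6 — and the others hold by inspection.

Satisfiable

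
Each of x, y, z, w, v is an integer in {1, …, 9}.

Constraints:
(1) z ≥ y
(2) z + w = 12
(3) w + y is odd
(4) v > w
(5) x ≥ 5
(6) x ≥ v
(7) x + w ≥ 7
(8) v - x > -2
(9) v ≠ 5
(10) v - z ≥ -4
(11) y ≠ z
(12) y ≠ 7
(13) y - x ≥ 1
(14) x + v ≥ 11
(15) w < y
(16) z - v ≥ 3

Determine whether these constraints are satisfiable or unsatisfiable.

One satisfying assignment is x = 7, y = 8, z = 9, w = 3, v = 6.
For the less obvious constraints — constraint 2: z + w = 12; constraint 7: x + w = 10; constraint 8: v - x = -1 — and the others hold by inspection.

Satisfiable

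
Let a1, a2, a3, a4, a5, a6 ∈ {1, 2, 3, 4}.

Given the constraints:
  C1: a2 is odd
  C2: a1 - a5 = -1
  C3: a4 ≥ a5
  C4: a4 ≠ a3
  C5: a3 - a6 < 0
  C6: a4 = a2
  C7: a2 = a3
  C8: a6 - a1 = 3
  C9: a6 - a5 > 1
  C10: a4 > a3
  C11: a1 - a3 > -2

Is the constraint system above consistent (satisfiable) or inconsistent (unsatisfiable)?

From constraints 6 and 7, a4 = a2 = a3, so a4 = a3. But constraint 4 says a4 ≠ a3. Contradiction.

Unsatisfiable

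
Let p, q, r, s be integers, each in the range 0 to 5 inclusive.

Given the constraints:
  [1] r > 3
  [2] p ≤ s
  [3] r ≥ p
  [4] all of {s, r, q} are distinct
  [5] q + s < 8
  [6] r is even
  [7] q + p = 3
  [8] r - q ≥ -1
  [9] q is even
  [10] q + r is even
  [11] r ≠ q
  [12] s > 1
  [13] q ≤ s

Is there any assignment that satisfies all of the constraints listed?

Satisfiable

Try p = 1, q = 2, r = 4, s = 5.
Check constraint 5: q + s = 7; constraint 7: q + p = 3. The remaining constraints are straightforward to verify.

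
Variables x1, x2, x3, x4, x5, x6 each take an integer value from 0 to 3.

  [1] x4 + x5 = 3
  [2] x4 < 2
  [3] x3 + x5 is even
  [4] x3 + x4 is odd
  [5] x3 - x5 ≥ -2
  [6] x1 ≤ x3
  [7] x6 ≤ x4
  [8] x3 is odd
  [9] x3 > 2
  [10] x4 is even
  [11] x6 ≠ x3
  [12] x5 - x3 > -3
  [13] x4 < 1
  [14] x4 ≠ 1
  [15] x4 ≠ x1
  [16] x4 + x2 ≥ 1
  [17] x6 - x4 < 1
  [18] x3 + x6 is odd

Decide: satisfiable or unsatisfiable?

Satisfiable

Try x1 = 2, x2 = 1, x3 = 3, x4 = 0, x5 = 3, x6 = 0.
Check constraint 1: x4 + x5 = 3; constraint 5: x3 - x5 = 0; constraint 12: x5 - x3 = 0. The remaining constraints are straightforward to verify.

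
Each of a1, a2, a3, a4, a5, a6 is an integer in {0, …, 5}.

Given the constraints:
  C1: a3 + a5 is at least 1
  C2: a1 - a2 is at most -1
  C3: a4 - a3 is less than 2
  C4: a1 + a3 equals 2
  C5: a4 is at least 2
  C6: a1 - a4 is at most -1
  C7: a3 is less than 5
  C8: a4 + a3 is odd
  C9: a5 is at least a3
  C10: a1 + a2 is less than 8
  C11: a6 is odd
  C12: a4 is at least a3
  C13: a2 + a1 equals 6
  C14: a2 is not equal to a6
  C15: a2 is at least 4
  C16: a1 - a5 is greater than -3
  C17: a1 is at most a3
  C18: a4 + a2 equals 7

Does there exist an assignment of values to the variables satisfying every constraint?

Satisfiable

Take a1 = 1, a2 = 5, a3 = 1, a4 = 2, a5 = 1, a6 = 1. Then constraint 1: a3 + a5 = 2; constraint 2: a1 - a2 = -4; constraint 3: a4 - a3 = 1, and every other listed constraint is also met.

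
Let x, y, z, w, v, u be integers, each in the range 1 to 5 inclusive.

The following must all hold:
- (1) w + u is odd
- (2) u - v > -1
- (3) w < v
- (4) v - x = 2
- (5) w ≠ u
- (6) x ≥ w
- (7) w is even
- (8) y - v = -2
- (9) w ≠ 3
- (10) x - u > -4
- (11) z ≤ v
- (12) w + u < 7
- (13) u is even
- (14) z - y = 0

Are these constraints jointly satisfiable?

Constraint 7 makes w even and constraint 13 makes u even, so w + u must be even. Constraint 1 says w + u is odd — contradiction.

Unsatisfiable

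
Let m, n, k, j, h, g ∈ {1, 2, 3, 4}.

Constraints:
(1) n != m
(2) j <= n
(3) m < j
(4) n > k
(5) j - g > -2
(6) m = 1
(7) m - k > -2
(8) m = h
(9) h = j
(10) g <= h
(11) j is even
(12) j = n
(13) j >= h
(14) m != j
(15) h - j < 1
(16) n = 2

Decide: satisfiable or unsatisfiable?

Unsatisfiable

Constraint 6 fixes m = 1 and constraint 16 fixes n = 2. Constraints 8, 9, and 12 give m = h = j = n, so m = n. But 1 ≠ 2 — contradiction.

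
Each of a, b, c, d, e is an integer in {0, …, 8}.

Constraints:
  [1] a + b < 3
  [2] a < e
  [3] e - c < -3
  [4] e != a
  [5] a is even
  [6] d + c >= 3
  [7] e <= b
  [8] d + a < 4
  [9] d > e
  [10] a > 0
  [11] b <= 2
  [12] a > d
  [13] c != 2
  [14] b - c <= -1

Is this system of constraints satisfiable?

Unsatisfiable

Constraints 2, 9, and 12 give a < e, e < d, d < a. Chaining: a < e < d < a, which forces a < a — impossible.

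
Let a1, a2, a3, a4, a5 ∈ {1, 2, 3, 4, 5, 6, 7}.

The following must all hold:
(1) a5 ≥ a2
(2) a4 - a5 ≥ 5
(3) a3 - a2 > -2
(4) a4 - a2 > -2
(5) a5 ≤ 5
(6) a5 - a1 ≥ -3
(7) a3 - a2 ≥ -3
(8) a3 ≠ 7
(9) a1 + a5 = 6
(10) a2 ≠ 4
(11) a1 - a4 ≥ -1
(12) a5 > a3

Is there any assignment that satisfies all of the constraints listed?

Constraints 2, 6, and 11 give a1 − a4 ≥ -1, a4 − a5 ≥ 5, a5 − a1 ≥ -3.
Adding all 3 inequalities: the left sides telescope to 0, and the right sides sum to (-1) + 5 + (-3) = 1. So 0 ≥ 1, which is false.

Unsatisfiable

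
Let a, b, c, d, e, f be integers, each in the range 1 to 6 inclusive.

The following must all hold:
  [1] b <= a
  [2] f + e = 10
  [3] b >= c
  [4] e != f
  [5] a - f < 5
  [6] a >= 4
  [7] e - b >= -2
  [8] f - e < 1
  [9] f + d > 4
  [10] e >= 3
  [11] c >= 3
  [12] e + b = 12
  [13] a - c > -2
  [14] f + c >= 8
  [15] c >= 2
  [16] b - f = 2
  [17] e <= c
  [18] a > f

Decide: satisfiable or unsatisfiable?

Try a = 6, b = 6, c = 6, d = 1, e = 6, f = 4.
Check constraint 2: f + e = 10; constraint 5: a - f = 2. The remaining constraints are straightforward to verify.

Satisfiable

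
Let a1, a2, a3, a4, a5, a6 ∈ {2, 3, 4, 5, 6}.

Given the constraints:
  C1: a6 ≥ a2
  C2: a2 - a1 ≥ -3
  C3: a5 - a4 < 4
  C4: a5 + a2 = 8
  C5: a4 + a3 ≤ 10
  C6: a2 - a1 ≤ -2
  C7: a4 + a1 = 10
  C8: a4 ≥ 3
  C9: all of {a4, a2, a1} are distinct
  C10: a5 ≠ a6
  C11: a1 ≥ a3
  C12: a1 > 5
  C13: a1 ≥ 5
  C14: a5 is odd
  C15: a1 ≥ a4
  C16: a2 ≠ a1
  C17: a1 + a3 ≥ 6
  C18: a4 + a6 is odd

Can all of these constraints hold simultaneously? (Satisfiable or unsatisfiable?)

Try a1 = 6, a2 = 3, a3 = 3, a4 = 4, a5 = 5, a6 = 3.
Check constraint 2: a2 - a1 = -3; constraint 3: a5 - a4 = 1. The remaining constraints are straightforward to verify.

Satisfiable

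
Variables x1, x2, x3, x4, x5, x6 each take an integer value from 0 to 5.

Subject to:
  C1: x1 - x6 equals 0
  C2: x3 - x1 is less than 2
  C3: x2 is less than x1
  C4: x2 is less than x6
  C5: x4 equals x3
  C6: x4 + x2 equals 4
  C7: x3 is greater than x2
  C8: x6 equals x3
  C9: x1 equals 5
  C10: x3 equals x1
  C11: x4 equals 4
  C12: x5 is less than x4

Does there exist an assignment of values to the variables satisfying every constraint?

Constraint 11 fixes x4 = 4 and constraint 9 fixes x1 = 5. Constraints 5 and 10 give x4 = x3 = x1, so x4 = x1. But 4 ≠ 5 — contradiction.

Unsatisfiable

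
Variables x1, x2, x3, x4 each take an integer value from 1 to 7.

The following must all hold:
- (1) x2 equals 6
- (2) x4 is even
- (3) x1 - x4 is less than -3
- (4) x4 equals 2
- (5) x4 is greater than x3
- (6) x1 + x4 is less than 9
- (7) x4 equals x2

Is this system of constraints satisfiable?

Constraint 4 fixes x4 = 2 and constraint 1 fixes x2 = 6, but constraint 7 requires x4 = x2. Since 2 ≠ 6, contradiction.

Unsatisfiable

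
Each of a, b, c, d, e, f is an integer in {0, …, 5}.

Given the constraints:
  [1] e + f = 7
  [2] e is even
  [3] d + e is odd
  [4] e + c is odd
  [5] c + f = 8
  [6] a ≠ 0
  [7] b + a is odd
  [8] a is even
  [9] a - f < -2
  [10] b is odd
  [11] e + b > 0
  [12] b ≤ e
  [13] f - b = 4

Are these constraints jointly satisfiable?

Satisfiable

Try a = 2, b = 1, c = 3, d = 3, e = 2, f = 5.
Check constraint 1: e + f = 7; constraint 5: c + f = 8. The remaining constraints are straightforward to verify.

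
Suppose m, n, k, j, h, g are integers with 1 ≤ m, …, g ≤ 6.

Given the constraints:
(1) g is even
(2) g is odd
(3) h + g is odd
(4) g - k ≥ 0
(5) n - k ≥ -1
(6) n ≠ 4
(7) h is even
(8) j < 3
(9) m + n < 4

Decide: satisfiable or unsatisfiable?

Unsatisfiable

Constraint 7 makes h even and constraint 1 makes g even, so h + g must be even. Constraint 3 says h + g is odd — contradiction.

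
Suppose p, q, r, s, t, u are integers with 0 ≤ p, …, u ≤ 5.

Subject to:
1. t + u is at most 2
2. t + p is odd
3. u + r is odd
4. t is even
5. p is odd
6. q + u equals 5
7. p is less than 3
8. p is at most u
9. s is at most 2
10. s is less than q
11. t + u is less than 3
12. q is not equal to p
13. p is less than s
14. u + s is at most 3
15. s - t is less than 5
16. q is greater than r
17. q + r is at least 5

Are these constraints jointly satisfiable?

Satisfiable

Try p = 1, q = 4, r = 2, s = 2, t = 0, u = 1.
Check constraint 1: t + u = 1; constraint 6: q + u = 5. The remaining constraints are straightforward to verify.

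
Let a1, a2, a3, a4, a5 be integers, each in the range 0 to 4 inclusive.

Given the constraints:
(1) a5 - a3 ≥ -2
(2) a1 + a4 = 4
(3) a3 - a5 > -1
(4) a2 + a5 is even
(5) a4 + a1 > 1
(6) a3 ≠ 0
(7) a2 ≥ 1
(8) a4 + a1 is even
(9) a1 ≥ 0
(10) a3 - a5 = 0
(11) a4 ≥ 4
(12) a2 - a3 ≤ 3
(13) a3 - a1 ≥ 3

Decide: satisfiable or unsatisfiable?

Satisfiable

Try a1 = 0, a2 = 3, a3 = 3, a4 = 4, a5 = 3.
Check constraint 1: a5 - a3 = 0; constraint 2: a1 + a4 = 4. The remaining constraints are straightforward to verify.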